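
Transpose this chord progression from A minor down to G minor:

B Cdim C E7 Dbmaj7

A minor down to G minor is a major second; each chord root moves by that interval while the quality stays the same.
B: root B down a major second → A, giving A.
Cdim: root C down a major second → Bb, giving Bbdim.
C: root C down a major second → Bb, giving Bb.
E7: root E down a major second → D, giving D7.
Dbmaj7: root Db down a major second → Cb, giving Cbmaj7.

A Bbdim Bb D7 Cbmaj7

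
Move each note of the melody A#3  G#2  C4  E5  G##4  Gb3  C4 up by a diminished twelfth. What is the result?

E5 D4 Gb5 Bb6 D#6 Dbb5 Gb5

A#3 becomes E5
G#2 becomes D4
C4 becomes Gb5
E5 becomes Bb6
G##4 becomes D#6
Gb3 becomes Dbb5
C4 becomes Gb5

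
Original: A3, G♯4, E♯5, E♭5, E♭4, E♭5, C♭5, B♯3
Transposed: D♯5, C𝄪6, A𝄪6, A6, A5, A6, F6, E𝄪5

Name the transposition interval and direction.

up an augmented eleventh

Take the first pair: A3 → D#5. A to D spans 11 letter names, so the interval is some kind of eleventh.
A3 to D#5 is 18 semitones, which makes it an augmented eleventh; the second version is higher, so the direction is up.
Checking another pair — B#3 → E##5 — gives the same interval.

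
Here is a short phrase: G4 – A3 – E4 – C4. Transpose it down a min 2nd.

F#4 G#3 D#4 B3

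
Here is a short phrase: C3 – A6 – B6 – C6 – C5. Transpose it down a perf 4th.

G2 E6 F#6 G5 G4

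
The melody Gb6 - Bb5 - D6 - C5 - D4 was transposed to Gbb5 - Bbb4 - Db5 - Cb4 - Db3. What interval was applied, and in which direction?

From Gb6 to Gbb5 is 8 letter names — an octave of some quality.
Gbb5 to Gb6 is 13 semitones, which makes it an augmented octave; the second version is lower, so the direction is down.
Checking another pair — D4 → Db3 — gives the same interval.

down an augmented octave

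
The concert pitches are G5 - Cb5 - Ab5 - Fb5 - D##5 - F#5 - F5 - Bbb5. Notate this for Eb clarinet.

E5 Ab4 F5 Db5 B##4 D#5 D5 Gb5

The Eb clarinet sounds a minor third above written, so the written part must be a minor third below concert — transpose each note down.
G5 gives E5
Cb5 gives Ab4
Ab5 gives F5
Fb5 gives Db5
D##5 gives B##4
F#5 gives D#5
F5 gives D5
Bbb5 gives Gb5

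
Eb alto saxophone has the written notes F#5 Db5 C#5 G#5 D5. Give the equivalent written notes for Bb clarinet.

B4 Gb4 F#4 C#5 G4

First find concert pitch: the Eb alto saxophone sounds a major sixth below written, so F#5 Db5 C#5 G#5 D5 sounds A4 Fb4 E4 B4 F4.
Then write for Bb clarinet: it sounds a major second below written, so the part must be a major second above concert.
A4 → B4
Fb4 → Gb4
E4 → F#4
B4 → C#5
F4 → G4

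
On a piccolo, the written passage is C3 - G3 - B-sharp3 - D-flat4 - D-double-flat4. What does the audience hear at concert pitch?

C4 G4 B#4 Db5 Dbb5

The piccolo sounds a perfect octave above written, so transpose each written note up a perfect octave.
C3 -> C4
G3 -> G4
B#3 -> B#4
Db4 -> Db5
Dbb4 -> Dbb5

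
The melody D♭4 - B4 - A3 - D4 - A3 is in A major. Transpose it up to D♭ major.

A major to D♭ major up is a diminished fourth, so every note moves up by that interval.
Db4 → Gbb4
B4 → Eb5
A3 → Db4
D4 → Gb4
A3 → Db4

Gbb4 Eb5 Db4 Gb4 Db4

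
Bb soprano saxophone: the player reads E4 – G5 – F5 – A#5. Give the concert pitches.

Written C4 on the Bb soprano saxophone sounds as Bb3, a major second lower; apply that shift to every note.
E4 to D4
G5 to F5
F5 to Eb5
A#5 to G#5

D4 F5 Eb5 G#5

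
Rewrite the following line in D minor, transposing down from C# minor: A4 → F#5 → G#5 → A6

From C# down to D is a major seventh; apply that to each pitch.
A4 becomes Bb3
F#5 becomes G4
G#5 becomes A4
A6 becomes Bb5

Bb3 G4 A4 Bb5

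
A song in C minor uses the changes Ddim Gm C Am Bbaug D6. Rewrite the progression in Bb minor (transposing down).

Cdim Fm Bb Gm Abaug C6

C minor down to Bb minor is a major second; each chord root moves by that interval while the quality stays the same.
Ddim: root D down a major second → C, giving Cdim.
Gm: root G down a major second → F, giving Fm.
C: root C down a major second → Bb, giving Bb.
Am: root A down a major second → G, giving Gm.
Bbaug: root Bb down a major second → Ab, giving Abaug.
D6: root D down a major second → C, giving C6.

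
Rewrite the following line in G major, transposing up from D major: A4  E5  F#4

D5 A5 B4

D major to G major up is a perfect fourth, so every note moves up by that interval.
A4 → D5
E5 → A5
F#4 → B4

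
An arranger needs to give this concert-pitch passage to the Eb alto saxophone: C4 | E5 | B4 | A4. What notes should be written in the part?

Written C4 sounds as Eb3 on the Eb alto saxophone, so concert pitches are written a major sixth up.
C4 becomes A4
E5 becomes C#6
B4 becomes G#5
A4 becomes F#5

A4 C#6 G#5 F#5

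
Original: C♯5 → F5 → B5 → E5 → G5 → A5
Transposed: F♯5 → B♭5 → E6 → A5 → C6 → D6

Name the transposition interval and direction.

up a perfect fourth

From C#5 to F#5 is 4 letter names — a fourth of some quality.
C#5 to F#5 is 5 semitones, which makes it a perfect fourth; the second version is higher, so the direction is up.
Checking another pair — A5 → D6 — gives the same interval.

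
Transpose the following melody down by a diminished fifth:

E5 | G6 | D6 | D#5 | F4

A#4 C#6 G#5 G##4 B3

E5 → A#4
G6 → C#6
D6 → G#5
D#5 → G##4
F4 → B3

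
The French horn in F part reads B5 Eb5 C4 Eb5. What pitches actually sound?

E5 Ab4 F3 Ab4

The French horn in F sounds a perfect fifth below written, so transpose each written note down a perfect fifth.
B5 becomes E5
Eb5 becomes Ab4
C4 becomes F3
Eb5 becomes Ab4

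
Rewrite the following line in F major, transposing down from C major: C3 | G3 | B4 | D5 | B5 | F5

F2 C3 E4 G4 E5 Bb4

C major to F major down is a perfect fifth, so every note moves down by that interval.
C3 to F2
G3 to C3
B4 to E4
D5 to G4
B5 to E5
F5 to Bb4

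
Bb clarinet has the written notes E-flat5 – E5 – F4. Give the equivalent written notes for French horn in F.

Ab5 A5 Bb4

First find concert pitch: the Bb clarinet sounds a major second below written, so E-flat5 E5 F4 sounds Db5 D5 Eb4.
Then write for French horn in F: it sounds a perfect fifth below written, so the part must be a perfect fifth above concert.
Db5 → Ab5
D5 → A5
Eb4 → Bb4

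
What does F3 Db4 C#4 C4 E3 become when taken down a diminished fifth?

B2 G3 F##3 F#3 A#2

F3 to B2
Db4 to G3
C#4 to F##3
C4 to F#3
E3 to A#2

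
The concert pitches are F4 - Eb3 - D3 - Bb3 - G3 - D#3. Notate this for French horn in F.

The French horn in F sounds a perfect fifth below written, so the written part must be a perfect fifth above concert — transpose each note up.
F4 -> C5
Eb3 -> Bb3
D3 -> A3
Bb3 -> F4
G3 -> D4
D#3 -> A#3

C5 Bb3 A3 F4 D4 A#3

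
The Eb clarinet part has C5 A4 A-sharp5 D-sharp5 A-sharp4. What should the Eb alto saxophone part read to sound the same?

C6 A5 A#6 D#6 A#5

First find concert pitch: the Eb clarinet sounds a minor third above written, so C5 A4 A-sharp5 D-sharp5 A-sharp4 sounds Eb5 C5 C#6 F#5 C#5.
Then write for Eb alto saxophone: it sounds a major sixth below written, so the part must be a major sixth above concert.
Eb5 → C6
C5 → A5
C#6 → A#6
F#5 → D#6
C#5 → A#5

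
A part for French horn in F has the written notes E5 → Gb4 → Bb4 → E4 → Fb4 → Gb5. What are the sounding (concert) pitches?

The French horn in F sounds a perfect fifth below written, so transpose each written note down a perfect fifth.
E5 becomes A4
Gb4 becomes Cb4
Bb4 becomes Eb4
E4 becomes A3
Fb4 becomes Bbb3
Gb5 becomes Cb5

A4 Cb4 Eb4 A3 Bbb3 Cb5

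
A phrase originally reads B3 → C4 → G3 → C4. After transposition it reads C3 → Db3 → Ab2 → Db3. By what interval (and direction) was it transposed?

down a major seventh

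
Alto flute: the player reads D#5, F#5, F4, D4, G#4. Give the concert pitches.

A#4 C#5 C4 A3 D#4

Written C4 on the alto flute sounds as G3, a perfect fourth lower; apply that shift to every note.
D#5 -> A#4
F#5 -> C#5
F4 -> C4
D4 -> A3
G#4 -> D#4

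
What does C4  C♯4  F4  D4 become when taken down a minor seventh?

C4 down a minor seventh is D3.
A minor seventh down from C#4 gives D#3.
A minor seventh down from F4 gives G3.
D4 down a minor seventh is E3.

D3 D#3 G3 E3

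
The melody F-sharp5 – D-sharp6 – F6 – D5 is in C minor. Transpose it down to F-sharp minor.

C minor to F-sharp minor down is a diminished fifth, so every note moves down by that interval.
F#5 -> B#4
D#6 -> G##5
F6 -> B5
D5 -> G#4

B#4 G##5 B5 G#4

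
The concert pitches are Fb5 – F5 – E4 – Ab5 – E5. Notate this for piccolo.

The piccolo sounds a perfect octave above written, so the written part must be a perfect octave below concert — transpose each note down.
Fb5 gives Fb4
F5 gives F4
E4 gives E3
Ab5 gives Ab4
E5 gives E4

Fb4 F4 E3 Ab4 E4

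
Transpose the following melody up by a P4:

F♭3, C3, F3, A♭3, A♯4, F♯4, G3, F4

A perfect fourth up from Fb3 gives Bbb3.
C3 up a perfect fourth is F3.
A perfect fourth up from F3 gives Bb3.
Ab3 up a perfect fourth is Db4.
A#4 up a perfect fourth is D#5.
A perfect fourth up from F#4 gives B4.
G3 up a perfect fourth is C4.
A perfect fourth up from F4 gives Bb4.

Bbb3 F3 Bb3 Db4 D#5 B4 C4 Bb4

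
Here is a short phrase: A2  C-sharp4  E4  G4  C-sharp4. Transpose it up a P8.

A3 C#5 E5 G5 C#5

A2: an octave up reaches A, and 12 semitones makes it A3.
C#4 up a perfect octave is C#5.
E4: an octave up reaches E, and 12 semitones makes it E5.
A perfect octave up from G4 gives G5.
C#4: an octave up reaches C, and 12 semitones makes it C#5.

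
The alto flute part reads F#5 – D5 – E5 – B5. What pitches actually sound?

The alto flute sounds a perfect fourth below written, so transpose each written note down a perfect fourth.
F#5 becomes C#5
D5 becomes A4
E5 becomes B4
B5 becomes F#5

C#5 A4 B4 F#5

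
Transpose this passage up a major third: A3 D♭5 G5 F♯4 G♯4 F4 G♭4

C#4 F5 B5 A#4 B#4 A4 Bb4

A3 becomes C#4
Db5 becomes F5
G5 becomes B5
F#4 becomes A#4
G#4 becomes B#4
F4 becomes A4
Gb4 becomes Bb4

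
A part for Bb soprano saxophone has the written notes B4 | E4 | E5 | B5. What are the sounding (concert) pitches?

The Bb soprano saxophone sounds a major second below written, so transpose each written note down a major second.
B4 -> A4
E4 -> D4
E5 -> D5
B5 -> A5

A4 D4 D5 A5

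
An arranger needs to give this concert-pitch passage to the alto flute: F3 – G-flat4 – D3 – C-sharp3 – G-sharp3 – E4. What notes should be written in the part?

Bb3 Cb5 G3 F#3 C#4 A4

Written C4 sounds as G3 on the alto flute, so concert pitches are written a perfect fourth up.
F3 to Bb3
Gb4 to Cb5
D3 to G3
C#3 to F#3
G#3 to C#4
E4 to A4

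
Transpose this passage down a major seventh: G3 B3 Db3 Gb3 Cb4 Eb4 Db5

G3 down a major seventh is Ab2.
B3 down a major seventh is C3.
A major seventh down from Db3 gives Ebb2.
Gb3: a seventh down reaches A, and 11 semitones makes it Abb2.
Cb4 down a major seventh is Dbb3.
Eb4: a seventh down reaches F, and 11 semitones makes it Fb3.
Db5 down a major seventh is Ebb4.

Ab2 C3 Ebb2 Abb2 Dbb3 Fb3 Ebb4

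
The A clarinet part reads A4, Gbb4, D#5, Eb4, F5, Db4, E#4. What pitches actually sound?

F#4 Ebb4 B#4 C4 D5 Bb3 C##4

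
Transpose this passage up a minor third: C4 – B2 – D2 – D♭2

C4: a third up reaches E, and 3 semitones makes it Eb4.
B2: a third up reaches D, and 3 semitones makes it D3.
A minor third up from D2 gives F2.
Db2 up a minor third is Fb2.

Eb4 D3 F2 Fb2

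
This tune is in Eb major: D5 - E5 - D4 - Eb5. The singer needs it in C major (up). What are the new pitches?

B5 C#6 B4 C6

From Eb up to C is a major sixth; apply that to each pitch.
D5 to B5
E5 to C#6
D4 to B4
Eb5 to C6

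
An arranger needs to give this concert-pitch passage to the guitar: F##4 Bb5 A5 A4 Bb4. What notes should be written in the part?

F##5 Bb6 A6 A5 Bb5

The guitar sounds a perfect octave below written, so the written part must be a perfect octave above concert — transpose each note up.
F##4 -> F##5
Bb5 -> Bb6
A5 -> A6
A4 -> A5
Bb4 -> Bb5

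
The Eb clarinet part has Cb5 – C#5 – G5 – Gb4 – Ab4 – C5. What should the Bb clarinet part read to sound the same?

First find concert pitch: the Eb clarinet sounds a minor third above written, so Cb5 C#5 G5 Gb4 Ab4 C5 sounds Ebb5 E5 Bb5 Bbb4 Cb5 Eb5.
Then write for Bb clarinet: it sounds a major second below written, so the part must be a major second above concert.
Ebb5 → Fb5
E5 → F#5
Bb5 → C6
Bbb4 → Cb5
Cb5 → Db5
Eb5 → F5

Fb5 F#5 C6 Cb5 Db5 F5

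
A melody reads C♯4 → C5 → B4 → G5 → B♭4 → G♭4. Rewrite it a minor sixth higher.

C#4: a sixth up reaches A, and 8 semitones makes it A4.
C5: a sixth up reaches A, and 8 semitones makes it Ab5.
B4: a sixth up reaches G, and 8 semitones makes it G5.
G5: a sixth up reaches E, and 8 semitones makes it Eb6.
Bb4: a sixth up reaches G, and 8 semitones makes it Gb5.
Gb4: a sixth up reaches E, and 8 semitones makes it Ebb5.

A4 Ab5 G5 Eb6 Gb5 Ebb5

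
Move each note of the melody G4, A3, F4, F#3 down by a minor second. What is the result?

G4 becomes F#4
A3 becomes G#3
F4 becomes E4
F#3 becomes E#3

F#4 G#3 E4 E#3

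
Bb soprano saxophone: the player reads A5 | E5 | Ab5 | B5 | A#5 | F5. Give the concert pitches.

The Bb soprano saxophone sounds a major second below written, so transpose each written note down a major second.
A5 -> G5
E5 -> D5
Ab5 -> Gb5
B5 -> A5
A#5 -> G#5
F5 -> Eb5

G5 D5 Gb5 A5 G#5 Eb5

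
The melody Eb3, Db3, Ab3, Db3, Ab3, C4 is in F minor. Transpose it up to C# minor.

B3 A3 E4 A3 E4 G#4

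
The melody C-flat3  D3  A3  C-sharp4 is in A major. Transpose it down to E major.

A major to E major down is a perfect fourth, so every note moves down by that interval.
Cb3 becomes Gb2
D3 becomes A2
A3 becomes E3
C#4 becomes G#3

Gb2 A2 E3 G#3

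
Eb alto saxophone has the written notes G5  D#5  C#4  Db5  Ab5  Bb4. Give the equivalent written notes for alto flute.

First find concert pitch: the Eb alto saxophone sounds a major sixth below written, so G5 D#5 C#4 Db5 Ab5 Bb4 sounds Bb4 F#4 E3 Fb4 Cb5 Db4.
Then write for alto flute: it sounds a perfect fourth below written, so the part must be a perfect fourth above concert.
Bb4 → Eb5
F#4 → B4
E3 → A3
Fb4 → Bbb4
Cb5 → Fb5
Db4 → Gb4

Eb5 B4 A3 Bbb4 Fb5 Gb4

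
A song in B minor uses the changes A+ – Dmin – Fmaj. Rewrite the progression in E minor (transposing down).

D+ Gmin Bbmaj

B minor down to E minor is a perfect fifth; each chord root moves by that interval while the quality stays the same.
A+: root A down a perfect fifth → D, giving D+.
Dmin: root D down a perfect fifth → G, giving Gmin.
Fmaj: root F down a perfect fifth → Bb, giving Bbmaj.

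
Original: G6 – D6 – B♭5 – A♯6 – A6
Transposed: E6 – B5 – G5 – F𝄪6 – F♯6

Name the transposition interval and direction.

down a minor third

From G6 to E6 is 3 letter names — a third of some quality.
E6 to G6 is 3 semitones, which makes it a minor third; the second version is lower, so the direction is down.
Checking another pair — A6 → F#6 — gives the same interval.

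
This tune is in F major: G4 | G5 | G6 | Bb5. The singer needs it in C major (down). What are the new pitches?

D4 D5 D6 F5

From F down to C is a perfect fourth; apply that to each pitch.
G4 gives D4
G5 gives D5
G6 gives D6
Bb5 gives F5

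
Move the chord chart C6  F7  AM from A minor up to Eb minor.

A minor up to Eb minor is a diminished fifth; each chord root moves by that interval while the quality stays the same.
C6: root C up a diminished fifth → Gb, giving Gb6.
F7: root F up a diminished fifth → Cb, giving Cb7.
AM: root A up a diminished fifth → Eb, giving EbM.

Gb6 Cb7 EbM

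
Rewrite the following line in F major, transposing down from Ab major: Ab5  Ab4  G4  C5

Ab major to F major down is a minor third, so every note moves down by that interval.
Ab5 becomes F5
Ab4 becomes F4
G4 becomes E4
C5 becomes A4

F5 F4 E4 A4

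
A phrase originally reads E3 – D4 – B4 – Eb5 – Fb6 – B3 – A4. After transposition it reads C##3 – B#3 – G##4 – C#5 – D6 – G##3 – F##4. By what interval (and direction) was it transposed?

down a diminished third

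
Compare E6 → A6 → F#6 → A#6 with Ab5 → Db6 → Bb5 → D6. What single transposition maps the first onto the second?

down an augmented fifth

From E6 to Ab5 is 5 letter names — a fifth of some quality.
Ab5 to E6 is 8 semitones, which makes it an augmented fifth; the second version is lower, so the direction is down.
Checking another pair — A#6 → D6 — gives the same interval.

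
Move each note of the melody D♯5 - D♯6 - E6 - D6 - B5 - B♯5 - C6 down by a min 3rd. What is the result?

B#4 B#5 C#6 B5 G#5 G##5 A5

D#5 becomes B#4
D#6 becomes B#5
E6 becomes C#6
D6 becomes B5
B5 becomes G#5
B#5 becomes G##5
C6 becomes A5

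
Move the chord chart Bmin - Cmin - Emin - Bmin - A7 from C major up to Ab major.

Gmin Abmin Cmin Gmin F7

C major up to Ab major is a minor sixth; each chord root moves by that interval while the quality stays the same.
Bmin: root B up a minor sixth → G, giving Gmin.
Cmin: root C up a minor sixth → Ab, giving Abmin.
Emin: root E up a minor sixth → C, giving Cmin.
Bmin: root B up a minor sixth → G, giving Gmin.
A7: root A up a minor sixth → F, giving F7.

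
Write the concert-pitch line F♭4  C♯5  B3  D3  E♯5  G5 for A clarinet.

Abb4 E5 D4 F3 G#5 Bb5

Written C4 sounds as A3 on the A clarinet, so concert pitches are written a minor third up.
Fb4 to Abb4
C#5 to E5
B3 to D4
D3 to F3
E#5 to G#5
G5 to Bb5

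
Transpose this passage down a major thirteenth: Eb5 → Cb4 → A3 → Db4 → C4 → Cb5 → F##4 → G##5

Gb3 Ebb2 C2 Fb2 Eb2 Ebb3 A#2 B#3

Eb5: a thirteenth down reaches G, and 21 semitones makes it Gb3.
A major thirteenth down from Cb4 gives Ebb2.
A3 down a major thirteenth is C2.
Db4: a thirteenth down reaches F, and 21 semitones makes it Fb2.
C4: a thirteenth down reaches E, and 21 semitones makes it Eb2.
A major thirteenth down from Cb5 gives Ebb3.
F##4: a thirteenth down reaches A, and 21 semitones makes it A#2.
A major thirteenth down from G##5 gives B#3.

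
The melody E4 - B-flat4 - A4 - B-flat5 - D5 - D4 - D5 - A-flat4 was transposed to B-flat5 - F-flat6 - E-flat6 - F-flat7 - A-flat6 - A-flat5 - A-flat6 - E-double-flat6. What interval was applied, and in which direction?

Take the first pair: E4 → Bb5. E to B spans 12 letter names, so the interval is some kind of twelfth.
E4 to Bb5 is 18 semitones, which makes it a diminished twelfth; the second version is higher, so the direction is up.
Checking another pair — Ab4 → Ebb6 — gives the same interval.

up a diminished twelfth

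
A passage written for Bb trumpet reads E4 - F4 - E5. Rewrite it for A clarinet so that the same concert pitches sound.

F4 Gb4 F5

First find concert pitch: the Bb trumpet sounds a major second below written, so E4 F4 E5 sounds D4 Eb4 D5.
Then write for A clarinet: it sounds a minor third below written, so the part must be a minor third above concert.
D4 → F4
Eb4 → Gb4
D5 → F5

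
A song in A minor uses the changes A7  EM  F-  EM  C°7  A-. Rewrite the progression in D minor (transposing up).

A minor up to D minor is a perfect fourth; each chord root moves by that interval while the quality stays the same.
A7: root A up a perfect fourth → D, giving D7.
EM: root E up a perfect fourth → A, giving AM.
F-: root F up a perfect fourth → Bb, giving Bb-.
EM: root E up a perfect fourth → A, giving AM.
C°7: root C up a perfect fourth → F, giving F°7.
A-: root A up a perfect fourth → D, giving D-.

D7 AM Bb- AM F°7 D-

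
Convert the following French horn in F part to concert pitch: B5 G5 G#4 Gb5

Written C4 on the French horn in F sounds as F3, a perfect fifth lower; apply that shift to every note.
B5 → E5
G5 → C5
G#4 → C#4
Gb5 → Cb5

E5 C5 C#4 Cb5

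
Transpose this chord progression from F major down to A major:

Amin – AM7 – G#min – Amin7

F major down to A major is a minor sixth; each chord root moves by that interval while the quality stays the same.
Amin: root A down a minor sixth → C#, giving C#min.
AM7: root A down a minor sixth → C#, giving C#M7.
G#min: root G# down a minor sixth → B#, giving B#min.
Amin7: root A down a minor sixth → C#, giving C#min7.

C#min C#M7 B#min C#min7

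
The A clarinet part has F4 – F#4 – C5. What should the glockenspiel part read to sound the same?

D2 D#2 A2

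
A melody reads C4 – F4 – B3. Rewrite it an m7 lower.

C4 to D3
F4 to G3
B3 to C#3

D3 G3 C#3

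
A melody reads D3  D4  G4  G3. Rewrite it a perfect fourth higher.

D3 → G3
D4 → G4
G4 → C5
G3 → C4

G3 G4 C5 C4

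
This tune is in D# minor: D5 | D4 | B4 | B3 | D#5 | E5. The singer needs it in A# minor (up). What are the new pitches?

From D# up to A# is a perfect fifth; apply that to each pitch.
D5 -> A5
D4 -> A4
B4 -> F#5
B3 -> F#4
D#5 -> A#5
E5 -> B5

A5 A4 F#5 F#4 A#5 B5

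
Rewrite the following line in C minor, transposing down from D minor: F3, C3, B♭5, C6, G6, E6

From D down to C is a major second; apply that to each pitch.
F3 -> Eb3
C3 -> Bb2
Bb5 -> Ab5
C6 -> Bb5
G6 -> F6
E6 -> D6

Eb3 Bb2 Ab5 Bb5 F6 D6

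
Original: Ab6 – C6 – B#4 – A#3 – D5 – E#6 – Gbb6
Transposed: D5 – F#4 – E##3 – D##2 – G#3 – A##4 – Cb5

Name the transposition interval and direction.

From Ab6 to D5 is 12 letter names — a twelfth of some quality.
D5 to Ab6 is 18 semitones, which makes it a diminished twelfth; the second version is lower, so the direction is down.
Checking another pair — Gbb6 → Cb5 — gives the same interval.

down a diminished twelfth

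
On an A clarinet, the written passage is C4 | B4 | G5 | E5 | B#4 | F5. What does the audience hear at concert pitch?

A3 G#4 E5 C#5 G##4 D5

Written C4 on the A clarinet sounds as A3, a minor third lower; apply that shift to every note.
C4 becomes A3
B4 becomes G#4
G5 becomes E5
E5 becomes C#5
B#4 becomes G##4
F5 becomes D5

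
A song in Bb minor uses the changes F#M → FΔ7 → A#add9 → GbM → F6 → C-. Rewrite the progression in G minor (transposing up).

Bb minor up to G minor is a major sixth; each chord root moves by that interval while the quality stays the same.
F#M: root F# up a major sixth → D#, giving D#M.
FΔ7: root F up a major sixth → D, giving DΔ7.
A#add9: root A# up a major sixth → F##, giving F##add9.
GbM: root Gb up a major sixth → Eb, giving EbM.
F6: root F up a major sixth → D, giving D6.
C-: root C up a major sixth → A, giving A-.

D#M DΔ7 F##add9 EbM D6 A-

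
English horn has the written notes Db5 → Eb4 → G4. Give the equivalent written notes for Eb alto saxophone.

Eb5 F4 A4

First find concert pitch: the English horn sounds a perfect fifth below written, so Db5 Eb4 G4 sounds Gb4 Ab3 C4.
Then write for Eb alto saxophone: it sounds a major sixth below written, so the part must be a major sixth above concert.
Gb4 → Eb5
Ab3 → F4
C4 → A4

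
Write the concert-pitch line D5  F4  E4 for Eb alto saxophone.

B5 D5 C#5

The Eb alto saxophone sounds a major sixth below written, so the written part must be a major sixth above concert — transpose each note up.
D5 → B5
F4 → D5
E4 → C#5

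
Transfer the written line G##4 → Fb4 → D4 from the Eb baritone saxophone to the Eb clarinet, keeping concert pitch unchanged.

G##2 Fb2 D2

First find concert pitch: the Eb baritone saxophone sounds a major thirteenth below written, so G##4 Fb4 D4 sounds B#2 Abb2 F2.
Then write for Eb clarinet: it sounds a minor third above written, so the part must be a minor third below concert.
B#2 → G##2
Abb2 → Fb2
F2 → D2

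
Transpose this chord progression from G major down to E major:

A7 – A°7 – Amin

F#7 F#°7 F#min

G major down to E major is a minor third; each chord root moves by that interval while the quality stays the same.
A7: root A down a minor third → F#, giving F#7.
A°7: root A down a minor third → F#, giving F#°7.
Amin: root A down a minor third → F#, giving F#min.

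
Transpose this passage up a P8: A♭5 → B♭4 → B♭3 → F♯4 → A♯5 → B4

Ab6 Bb5 Bb4 F#5 A#6 B5

Ab5 becomes Ab6
Bb4 becomes Bb5
Bb3 becomes Bb4
F#4 becomes F#5
A#5 becomes A#6
B4 becomes B5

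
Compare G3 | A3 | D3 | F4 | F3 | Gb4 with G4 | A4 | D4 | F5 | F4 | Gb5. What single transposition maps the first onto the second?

Take the first pair: G3 → G4. G to G spans 8 letter names, so the interval is some kind of octave.
G3 to G4 is 12 semitones, which makes it a perfect octave; the second version is higher, so the direction is up.
Checking another pair — Gb4 → Gb5 — gives the same interval.

up a perfect octave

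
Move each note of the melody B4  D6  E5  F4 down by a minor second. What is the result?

A#4 C#6 D#5 E4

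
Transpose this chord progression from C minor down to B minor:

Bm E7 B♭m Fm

A#m D#7 Am Em

C minor down to B minor is a minor second; each chord root moves by that interval while the quality stays the same.
Bm: root B down a minor second → A#, giving A#m.
E7: root E down a minor second → D#, giving D#7.
B♭m: root B♭ down a minor second → A, giving Am.
Fm: root F down a minor second → E, giving Em.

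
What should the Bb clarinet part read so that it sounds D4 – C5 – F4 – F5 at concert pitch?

E4 D5 G4 G5

The Bb clarinet sounds a major second below written, so the written part must be a major second above concert — transpose each note up.
D4 becomes E4
C5 becomes D5
F4 becomes G4
F5 becomes G5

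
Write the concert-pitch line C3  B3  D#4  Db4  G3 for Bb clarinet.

D3 C#4 E#4 Eb4 A3

Written C4 sounds as Bb3 on the Bb clarinet, so concert pitches are written a major second up.
C3 becomes D3
B3 becomes C#4
D#4 becomes E#4
Db4 becomes Eb4
G3 becomes A3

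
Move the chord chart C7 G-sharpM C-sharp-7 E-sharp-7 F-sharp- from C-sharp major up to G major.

C-sharp major up to G major is a diminished fifth; each chord root moves by that interval while the quality stays the same.
C7: root C up a diminished fifth → Gb, giving Gb7.
G-sharpM: root G-sharp up a diminished fifth → D, giving DM.
C-sharp-7: root C-sharp up a diminished fifth → G, giving G-7.
E-sharp-7: root E-sharp up a diminished fifth → B, giving B-7.
F-sharp-: root F-sharp up a diminished fifth → C, giving C-.

Gb7 DM G-7 B-7 C-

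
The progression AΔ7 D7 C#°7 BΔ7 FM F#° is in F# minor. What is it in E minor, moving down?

GΔ7 C7 B°7 AΔ7 EbM E°

F# minor down to E minor is a major second; each chord root moves by that interval while the quality stays the same.
AΔ7: root A down a major second → G, giving GΔ7.
D7: root D down a major second → C, giving C7.
C#°7: root C# down a major second → B, giving B°7.
BΔ7: root B down a major second → A, giving AΔ7.
FM: root F down a major second → Eb, giving EbM.
F#°: root F# down a major second → E, giving E°.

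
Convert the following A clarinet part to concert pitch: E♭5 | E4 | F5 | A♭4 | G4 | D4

C5 C#4 D5 F4 E4 B3

Written C4 on the A clarinet sounds as A3, a minor third lower; apply that shift to every note.
Eb5 to C5
E4 to C#4
F5 to D5
Ab4 to F4
G4 to E4
D4 to B3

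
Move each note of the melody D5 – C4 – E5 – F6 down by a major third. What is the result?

D5 to Bb4
C4 to Ab3
E5 to C5
F6 to Db6

Bb4 Ab3 C5 Db6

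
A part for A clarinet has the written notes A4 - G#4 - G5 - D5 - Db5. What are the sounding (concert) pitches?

F#4 E#4 E5 B4 Bb4

Written C4 on the A clarinet sounds as A3, a minor third lower; apply that shift to every note.
A4 → F#4
G#4 → E#4
G5 → E5
D5 → B4
Db5 → Bb4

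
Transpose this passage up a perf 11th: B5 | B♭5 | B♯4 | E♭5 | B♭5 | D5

B5 up a perfect eleventh is E7.
A perfect eleventh up from Bb5 gives Eb7.
B#4 up a perfect eleventh is E#6.
Eb5: an eleventh up reaches A, and 17 semitones makes it Ab6.
Bb5: an eleventh up reaches E, and 17 semitones makes it Eb7.
D5 up a perfect eleventh is G6.

E7 Eb7 E#6 Ab6 Eb7 G6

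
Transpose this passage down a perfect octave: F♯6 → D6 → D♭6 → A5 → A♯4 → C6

F#5 D5 Db5 A4 A#3 C5

F#6: an octave down reaches F, and 12 semitones makes it F#5.
A perfect octave down from D6 gives D5.
Db6 down a perfect octave is Db5.
A perfect octave down from A5 gives A4.
A perfect octave down from A#4 gives A#3.
C6 down a perfect octave is C5.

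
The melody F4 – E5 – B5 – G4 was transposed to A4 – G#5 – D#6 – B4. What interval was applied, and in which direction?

Take the first pair: F4 → A4. F to A spans 3 letter names, so the interval is some kind of third.
F4 to A4 is 4 semitones, which makes it a major third; the second version is higher, so the direction is up.
Checking another pair — G4 → B4 — gives the same interval.

up a major third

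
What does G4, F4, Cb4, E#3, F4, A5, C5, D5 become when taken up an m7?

F5 Eb5 Bbb4 D#4 Eb5 G6 Bb5 C6

G4 -> F5
F4 -> Eb5
Cb4 -> Bbb4
E#3 -> D#4
F4 -> Eb5
A5 -> G6
C5 -> Bb5
D5 -> C6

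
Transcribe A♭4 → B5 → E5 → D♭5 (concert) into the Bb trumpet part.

Bb4 C#6 F#5 Eb5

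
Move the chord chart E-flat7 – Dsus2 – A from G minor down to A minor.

F7 Esus2 B

G minor down to A minor is a minor seventh; each chord root moves by that interval while the quality stays the same.
E-flat7: root E-flat down a minor seventh → F, giving F7.
Dsus2: root D down a minor seventh → E, giving Esus2.
A: root A down a minor seventh → B, giving B.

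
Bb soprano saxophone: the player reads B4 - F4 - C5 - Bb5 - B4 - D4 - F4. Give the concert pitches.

Written C4 on the Bb soprano saxophone sounds as Bb3, a major second lower; apply that shift to every note.
B4 gives A4
F4 gives Eb4
C5 gives Bb4
Bb5 gives Ab5
B4 gives A4
D4 gives C4
F4 gives Eb4

A4 Eb4 Bb4 Ab5 A4 C4 Eb4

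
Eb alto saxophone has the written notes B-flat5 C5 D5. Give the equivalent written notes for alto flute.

First find concert pitch: the Eb alto saxophone sounds a major sixth below written, so B-flat5 C5 D5 sounds Db5 Eb4 F4.
Then write for alto flute: it sounds a perfect fourth below written, so the part must be a perfect fourth above concert.
Db5 → Gb5
Eb4 → Ab4
F4 → Bb4

Gb5 Ab4 Bb4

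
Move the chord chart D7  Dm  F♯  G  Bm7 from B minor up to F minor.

B minor up to F minor is a diminished fifth; each chord root moves by that interval while the quality stays the same.
D7: root D up a diminished fifth → Ab, giving Ab7.
Dm: root D up a diminished fifth → Ab, giving Abm.
F♯: root F♯ up a diminished fifth → C, giving C.
G: root G up a diminished fifth → Db, giving Db.
Bm7: root B up a diminished fifth → F, giving Fm7.

Ab7 Abm C Db Fm7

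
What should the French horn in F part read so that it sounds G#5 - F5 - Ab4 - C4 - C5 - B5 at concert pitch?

Written C4 sounds as F3 on the French horn in F, so concert pitches are written a perfect fifth up.
G#5 → D#6
F5 → C6
Ab4 → Eb5
C4 → G4
C5 → G5
B5 → F#6

D#6 C6 Eb5 G4 G5 F#6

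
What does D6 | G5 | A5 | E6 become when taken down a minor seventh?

E5 A4 B4 F#5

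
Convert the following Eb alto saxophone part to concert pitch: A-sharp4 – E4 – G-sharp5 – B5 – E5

C#4 G3 B4 D5 G4

Written C4 on the Eb alto saxophone sounds as Eb3, a major sixth lower; apply that shift to every note.
A#4 becomes C#4
E4 becomes G3
G#5 becomes B4
B5 becomes D5
E5 becomes G4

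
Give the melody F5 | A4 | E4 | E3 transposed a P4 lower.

C5 E4 B3 B2

F5 -> C5
A4 -> E4
E4 -> B3
E3 -> B2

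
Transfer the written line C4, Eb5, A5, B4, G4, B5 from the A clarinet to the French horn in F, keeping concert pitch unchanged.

First find concert pitch: the A clarinet sounds a minor third below written, so C4 Eb5 A5 B4 G4 B5 sounds A3 C5 F#5 G#4 E4 G#5.
Then write for French horn in F: it sounds a perfect fifth below written, so the part must be a perfect fifth above concert.
A3 → E4
C5 → G5
F#5 → C#6
G#4 → D#5
E4 → B4
G#5 → D#6

E4 G5 C#6 D#5 B4 D#6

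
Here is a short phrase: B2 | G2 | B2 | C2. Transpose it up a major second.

C#3 A2 C#3 D2

B2 -> C#3
G2 -> A2
B2 -> C#3
C2 -> D2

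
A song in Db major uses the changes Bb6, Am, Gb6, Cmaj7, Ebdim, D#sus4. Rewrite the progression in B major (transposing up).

G#6 F##m E6 A#maj7 C#dim B##sus4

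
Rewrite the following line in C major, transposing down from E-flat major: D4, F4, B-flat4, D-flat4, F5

B3 D4 G4 Bb3 D5

E-flat major to C major down is a minor third, so every note moves down by that interval.
D4 -> B3
F4 -> D4
Bb4 -> G4
Db4 -> Bb3
F5 -> D5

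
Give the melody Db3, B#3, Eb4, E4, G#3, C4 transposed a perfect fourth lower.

Db3 down a perfect fourth is Ab2.
B#3 down a perfect fourth is F##3.
A perfect fourth down from Eb4 gives Bb3.
A perfect fourth down from E4 gives B3.
A perfect fourth down from G#3 gives D#3.
C4: a fourth down reaches G, and 5 semitones makes it G3.

Ab2 F##3 Bb3 B3 D#3 G3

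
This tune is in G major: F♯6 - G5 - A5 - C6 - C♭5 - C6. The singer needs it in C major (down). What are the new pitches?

From G down to C is a perfect fifth; apply that to each pitch.
F#6 to B5
G5 to C5
A5 to D5
C6 to F5
Cb5 to Fb4
C6 to F5

B5 C5 D5 F5 Fb4 F5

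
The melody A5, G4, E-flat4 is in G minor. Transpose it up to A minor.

B5 A4 F4

G minor to A minor up is a major second, so every note moves up by that interval.
A5 to B5
G4 to A4
Eb4 to F4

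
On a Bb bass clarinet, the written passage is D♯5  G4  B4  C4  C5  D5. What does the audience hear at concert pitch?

The Bb bass clarinet sounds a major ninth below written, so transpose each written note down a major ninth.
D#5 becomes C#4
G4 becomes F3
B4 becomes A3
C4 becomes Bb2
C5 becomes Bb3
D5 becomes C4

C#4 F3 A3 Bb2 Bb3 C4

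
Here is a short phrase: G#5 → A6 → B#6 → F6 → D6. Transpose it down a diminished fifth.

C##5 D#6 E##6 B5 G#5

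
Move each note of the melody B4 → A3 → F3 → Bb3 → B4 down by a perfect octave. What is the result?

B4: an octave down reaches B, and 12 semitones makes it B3.
A3 down a perfect octave is A2.
A perfect octave down from F3 gives F2.
A perfect octave down from Bb3 gives Bb2.
B4 down a perfect octave is B3.

B3 A2 F2 Bb2 B3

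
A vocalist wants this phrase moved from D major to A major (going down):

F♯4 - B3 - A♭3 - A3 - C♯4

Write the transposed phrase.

C#4 F#3 Eb3 E3 G#3

D major to A major down is a perfect fourth, so every note moves down by that interval.
F#4 → C#4
B3 → F#3
Ab3 → Eb3
A3 → E3
C#4 → G#3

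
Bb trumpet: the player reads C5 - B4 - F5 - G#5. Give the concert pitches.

The Bb trumpet sounds a major second below written, so transpose each written note down a major second.
C5 to Bb4
B4 to A4
F5 to Eb5
G#5 to F#5

Bb4 A4 Eb5 F#5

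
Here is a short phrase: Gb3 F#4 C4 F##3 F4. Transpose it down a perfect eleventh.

Db2 C#3 G2 C##2 C3

Gb3 down a perfect eleventh is Db2.
A perfect eleventh down from F#4 gives C#3.
A perfect eleventh down from C4 gives G2.
F##3: an eleventh down reaches C, and 17 semitones makes it C##2.
A perfect eleventh down from F4 gives C3.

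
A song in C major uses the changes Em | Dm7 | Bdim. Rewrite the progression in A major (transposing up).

C#m Bm7 G#dim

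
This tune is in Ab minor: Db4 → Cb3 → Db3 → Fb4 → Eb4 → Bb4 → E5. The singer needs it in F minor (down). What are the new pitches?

Bb3 Ab2 Bb2 Db4 C4 G4 C#5

Ab minor to F minor down is a minor third, so every note moves down by that interval.
Db4 -> Bb3
Cb3 -> Ab2
Db3 -> Bb2
Fb4 -> Db4
Eb4 -> C4
Bb4 -> G4
E5 -> C#5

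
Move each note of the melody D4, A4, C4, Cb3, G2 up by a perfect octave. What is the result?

D5 A5 C5 Cb4 G3

D4 gives D5
A4 gives A5
C4 gives C5
Cb3 gives Cb4
G2 gives G3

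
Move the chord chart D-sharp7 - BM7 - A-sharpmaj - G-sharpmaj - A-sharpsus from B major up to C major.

E7 CM7 Bmaj Amaj Bsus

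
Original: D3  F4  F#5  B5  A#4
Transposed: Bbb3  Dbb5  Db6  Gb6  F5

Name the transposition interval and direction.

up a diminished sixth

From D3 to Bbb3 is 6 letter names — a sixth of some quality.
D3 to Bbb3 is 7 semitones, which makes it a diminished sixth; the second version is higher, so the direction is up.
Checking another pair — A#4 → F5 — gives the same interval.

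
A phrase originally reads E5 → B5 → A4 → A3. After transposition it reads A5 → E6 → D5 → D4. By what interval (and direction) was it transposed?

From E5 to A5 is 4 letter names — a fourth of some quality.
E5 to A5 is 5 semitones, which makes it a perfect fourth; the second version is higher, so the direction is up.
Checking another pair — A3 → D4 — gives the same interval.

up a perfect fourth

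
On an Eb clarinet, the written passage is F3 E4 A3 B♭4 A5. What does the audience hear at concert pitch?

The Eb clarinet sounds a minor third above written, so transpose each written note up a minor third.
F3 -> Ab3
E4 -> G4
A3 -> C4
Bb4 -> Db5
A5 -> C6

Ab3 G4 C4 Db5 C6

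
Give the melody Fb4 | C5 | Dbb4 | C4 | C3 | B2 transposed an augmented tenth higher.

A5 E#6 F5 E#5 E#4 D##4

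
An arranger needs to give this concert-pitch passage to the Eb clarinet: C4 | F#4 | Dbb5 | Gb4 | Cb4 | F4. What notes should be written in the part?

A3 D#4 Bbb4 Eb4 Ab3 D4

The Eb clarinet sounds a minor third above written, so the written part must be a minor third below concert — transpose each note down.
C4 → A3
F#4 → D#4
Dbb5 → Bbb4
Gb4 → Eb4
Cb4 → Ab3
F4 → D4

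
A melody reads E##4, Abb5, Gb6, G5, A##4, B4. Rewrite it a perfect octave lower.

E##3 Abb4 Gb5 G4 A##3 B3

A perfect octave down from E##4 gives E##3.
A perfect octave down from Abb5 gives Abb4.
Gb6 down a perfect octave is Gb5.
A perfect octave down from G5 gives G4.
A perfect octave down from A##4 gives A##3.
A perfect octave down from B4 gives B3.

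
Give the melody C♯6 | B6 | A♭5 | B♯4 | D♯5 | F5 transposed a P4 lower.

C#6 → G#5
B6 → F#6
Ab5 → Eb5
B#4 → F##4
D#5 → A#4
F5 → C5

G#5 F#6 Eb5 F##4 A#4 C5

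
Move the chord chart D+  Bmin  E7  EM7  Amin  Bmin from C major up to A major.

B+ G#min C#7 C#M7 F#min G#min

C major up to A major is a major sixth; each chord root moves by that interval while the quality stays the same.
D+: root D up a major sixth → B, giving B+.
Bmin: root B up a major sixth → G#, giving G#min.
E7: root E up a major sixth → C#, giving C#7.
EM7: root E up a major sixth → C#, giving C#M7.
Amin: root A up a major sixth → F#, giving F#min.
Bmin: root B up a major sixth → G#, giving G#min.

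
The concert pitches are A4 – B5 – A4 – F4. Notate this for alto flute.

D5 E6 D5 Bb4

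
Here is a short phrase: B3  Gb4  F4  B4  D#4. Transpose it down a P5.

A perfect fifth down from B3 gives E3.
Gb4: a fifth down reaches C, and 7 semitones makes it Cb4.
F4 down a perfect fifth is Bb3.
A perfect fifth down from B4 gives E4.
D#4: a fifth down reaches G, and 7 semitones makes it G#3.

E3 Cb4 Bb3 E4 G#3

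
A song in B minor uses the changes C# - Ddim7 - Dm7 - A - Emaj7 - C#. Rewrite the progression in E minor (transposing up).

F# Gdim7 Gm7 D Amaj7 F#

B minor up to E minor is a perfect fourth; each chord root moves by that interval while the quality stays the same.
C#: root C# up a perfect fourth → F#, giving F#.
Ddim7: root D up a perfect fourth → G, giving Gdim7.
Dm7: root D up a perfect fourth → G, giving Gm7.
A: root A up a perfect fourth → D, giving D.
Emaj7: root E up a perfect fourth → A, giving Amaj7.
C#: root C# up a perfect fourth → F#, giving F#.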